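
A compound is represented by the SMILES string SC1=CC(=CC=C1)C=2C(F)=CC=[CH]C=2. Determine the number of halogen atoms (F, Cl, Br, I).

Halogen atoms appear at heavy-atom position 10 (1×F).
Other groups present: 1 thiol.
Halogen count: 1.

1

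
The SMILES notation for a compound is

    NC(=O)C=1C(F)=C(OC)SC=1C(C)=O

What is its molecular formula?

C8H8FNO3S

Walk through each heavy atom and fill implicit hydrogens from standard valence (C 4, N 3, O 2, S 2, halogen 1):
  atom 1: N, bond orders sum to 1 (valence 3) → 2 H
  atom 2: C, bond orders sum to 4 (valence 4) → 0 H
  atom 3: O, bond orders sum to 2 (valence 2) → 0 H
  atom 4: C, bond orders sum to 4 (valence 4) → 0 H
  atom 5: C, bond orders sum to 4 (valence 4) → 0 H
  atom 6: F (halogen, monovalent) → 0 H
  atom 7: C, bond orders sum to 4 (valence 4) → 0 H
  atom 8: O, bond orders sum to 2 (valence 2) → 0 H
  atom 9: C, bond orders sum to 1 (valence 4) → 3 H
  atom 10: S, bond orders sum to 2 (valence 2) → 0 H
  atom 11: C, bond orders sum to 4 (valence 4) → 0 H
  atom 12: C, bond orders sum to 4 (valence 4) → 0 H
  atom 13: C, bond orders sum to 1 (valence 4) → 3 H
  atom 14: O, bond orders sum to 2 (valence 2) → 0 H
Totals → C:8, H:8, F:1, N:1, O:3, S:1.
In Hill order: C8H8FNO3S.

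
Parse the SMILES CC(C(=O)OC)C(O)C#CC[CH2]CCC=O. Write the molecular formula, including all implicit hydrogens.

C12H18O4

Walk through each heavy atom and fill implicit hydrogens from standard valence (C 4, N 3, O 2, S 2, halogen 1):
  atom 1: C, bond orders sum to 1 (valence 4) → 3 H
  atom 2: C, bond orders sum to 3 (valence 4) → 1 H
  atom 3: C, bond orders sum to 4 (valence 4) → 0 H
  atom 4: O, bond orders sum to 2 (valence 2) → 0 H
  atom 5: O, bond orders sum to 2 (valence 2) → 0 H
  atom 6: C, bond orders sum to 1 (valence 4) → 3 H
  atom 7: C, bond orders sum to 3 (valence 4) → 1 H
  atom 8: O, bond orders sum to 1 (valence 2) → 1 H
  atom 9: C, bond orders sum to 4 (valence 4) → 0 H
  atom 10: C, bond orders sum to 4 (valence 4) → 0 H
  atom 11: C, bond orders sum to 2 (valence 4) → 2 H
  atom 12: C with explicit H count 2
  atom 13: C, bond orders sum to 2 (valence 4) → 2 H
  atom 14: C, bond orders sum to 2 (valence 4) → 2 H
  atom 15: C, bond orders sum to 3 (valence 4) → 1 H
  atom 16: O, bond orders sum to 2 (valence 2) → 0 H
Totals → C:12, H:18, O:4.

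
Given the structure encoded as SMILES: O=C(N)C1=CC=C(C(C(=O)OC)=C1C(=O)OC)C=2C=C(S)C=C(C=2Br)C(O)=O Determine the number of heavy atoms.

28

Every atom symbol written in the SMILES (organic subset) is one heavy atom; implicit H are not written.
Heavy atoms by element → Br:1, C:18, N:1, O:7, S:1.
Total: 28.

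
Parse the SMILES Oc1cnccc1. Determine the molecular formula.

C5H5NO

Walk through each heavy atom and fill implicit hydrogens from standard valence (C 4, N 3, O 2, S 2, halogen 1); for lowercase aromatic atoms, an aromatic c carries 1 H when it has two neighbours and 0 H with three, and aromatic n carries 0 H:
  atom 1: O, bond orders sum to 1 (valence 2) → 1 H
  atom 2: aromatic c, 3 neighbours → 0 H
  atom 3: aromatic c, 2 neighbours → 1 H
  atom 4: aromatic n, 2 neighbours → 0 H
  atom 5: aromatic c, 2 neighbours → 1 H
  atom 6: aromatic c, 2 neighbours → 1 H
  atom 7: aromatic c, 2 neighbours → 1 H
Totals → C:5, H:5, N:1, O:1.
In Hill order: C5H5NO.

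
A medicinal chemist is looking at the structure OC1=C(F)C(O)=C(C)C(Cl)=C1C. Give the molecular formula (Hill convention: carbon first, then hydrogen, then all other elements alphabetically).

C8H8ClFO2

Walk through each heavy atom and fill implicit hydrogens from standard valence (C 4, N 3, O 2, S 2, halogen 1):
  atom 1: O, bond orders sum to 1 (valence 2) → 1 H
  atom 2: C, bond orders sum to 4 (valence 4) → 0 H
  atom 3: C, bond orders sum to 4 (valence 4) → 0 H
  atom 4: F (halogen, monovalent) → 0 H
  atom 5: C, bond orders sum to 4 (valence 4) → 0 H
  atom 6: O, bond orders sum to 1 (valence 2) → 1 H
  atom 7: C, bond orders sum to 4 (valence 4) → 0 H
  atom 8: C, bond orders sum to 1 (valence 4) → 3 H
  atom 9: C, bond orders sum to 4 (valence 4) → 0 H
  atom 10: Cl (halogen, monovalent) → 0 H
  atom 11: C, bond orders sum to 4 (valence 4) → 0 H
  atom 12: C, bond orders sum to 1 (valence 4) → 3 H
Totals → C:8, H:8, Cl:1, F:1, O:2.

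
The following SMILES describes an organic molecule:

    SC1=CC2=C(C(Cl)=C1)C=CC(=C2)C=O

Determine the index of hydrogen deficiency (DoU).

8

Degree of unsaturation = (number of rings) + (number of π bonds).
Ring closures in the SMILES: 2.
π bonds: 6 double bonds (each 1 DoU) → 6 DoU from unsaturation.
Total DoU = 2 + 6 = 8.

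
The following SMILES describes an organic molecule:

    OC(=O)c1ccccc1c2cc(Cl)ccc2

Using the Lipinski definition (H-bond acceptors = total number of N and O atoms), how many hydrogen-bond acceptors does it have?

N atoms: 0; O atoms: 2.
Lipinski HBA = 0 + 2 = 2.

2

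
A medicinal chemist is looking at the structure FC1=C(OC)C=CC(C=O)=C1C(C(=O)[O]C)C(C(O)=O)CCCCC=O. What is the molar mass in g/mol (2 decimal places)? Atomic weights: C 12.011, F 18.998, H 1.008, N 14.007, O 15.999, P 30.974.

368.36 g/mol

First, the molecular formula is C18H21FO7 (counting implicit H from valence).
  C: 18 × 12.011 = 216.198
  F: 1 × 18.998 = 18.998
  H: 21 × 1.008 = 21.168
  O: 7 × 15.999 = 111.993
Sum: 18×12.011 + 1×18.998 + 21×1.008 + 7×15.999 = 368.357 → 368.36 g/mol.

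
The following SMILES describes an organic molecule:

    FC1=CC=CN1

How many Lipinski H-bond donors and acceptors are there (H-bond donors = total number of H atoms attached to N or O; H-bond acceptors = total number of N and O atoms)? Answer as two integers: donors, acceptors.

1, 1

Donors: find every N or O and count the H atoms it carries.
  atom 6 (N): bond orders sum to 2 → 1 H
Lipinski HBD = 1.
Acceptors: N atoms = 1, O atoms = 0 → HBA = 1.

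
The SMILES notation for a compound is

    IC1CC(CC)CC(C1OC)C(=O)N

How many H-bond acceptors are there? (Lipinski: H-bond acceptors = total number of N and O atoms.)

3

N atoms: 1; O atoms: 2.
Lipinski HBA = 1 + 2 = 3.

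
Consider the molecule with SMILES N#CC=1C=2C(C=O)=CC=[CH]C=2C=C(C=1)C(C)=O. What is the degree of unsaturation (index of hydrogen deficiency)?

11

Molecular formula: C14H9NO2.
DoU = (2C + 2 + N − H − X) / 2, where X is the halogen count and O/S are ignored.
    = (2·14 + 2 + 1 − 9 − 0) / 2 = 22 / 2 = 11.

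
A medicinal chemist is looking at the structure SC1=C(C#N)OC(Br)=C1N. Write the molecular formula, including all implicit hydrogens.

C5H3BrN2OS

Walk through each heavy atom and fill implicit hydrogens from standard valence (C 4, N 3, O 2, S 2, halogen 1):
  atom 1: S, bond orders sum to 1 (valence 2) → 1 H
  atom 2: C, bond orders sum to 4 (valence 4) → 0 H
  atom 3: C, bond orders sum to 4 (valence 4) → 0 H
  atom 4: C, bond orders sum to 4 (valence 4) → 0 H
  atom 5: N, bond orders sum to 3 (valence 3) → 0 H
  atom 6: O, bond orders sum to 2 (valence 2) → 0 H
  atom 7: C, bond orders sum to 4 (valence 4) → 0 H
  atom 8: Br (halogen, monovalent) → 0 H
  atom 9: C, bond orders sum to 4 (valence 4) → 0 H
  atom 10: N, bond orders sum to 1 (valence 3) → 2 H
Totals → C:5, H:3, Br:1, N:2, O:1, S:1.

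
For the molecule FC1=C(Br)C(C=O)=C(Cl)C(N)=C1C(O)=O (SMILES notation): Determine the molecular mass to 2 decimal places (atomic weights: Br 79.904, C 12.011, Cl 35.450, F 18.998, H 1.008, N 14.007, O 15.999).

First, the molecular formula is C8H4BrClFNO3 (counting implicit H from valence).
  Br: 1 × 79.904 = 79.904
  C: 8 × 12.011 = 96.088
  Cl: 1 × 35.450 = 35.450
  F: 1 × 18.998 = 18.998
  H: 4 × 1.008 = 4.032
  N: 1 × 14.007 = 14.007
  O: 3 × 15.999 = 47.997
Sum: 1×79.904 + 8×12.011 + 1×35.450 + 1×18.998 + 4×1.008 + 1×14.007 + 3×15.999 = 296.476 → 296.48 g/mol.

296.48 g/mol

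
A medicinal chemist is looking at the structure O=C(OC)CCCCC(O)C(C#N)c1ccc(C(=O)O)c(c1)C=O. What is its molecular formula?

Walk through each heavy atom and fill implicit hydrogens from standard valence (C 4, N 3, O 2, S 2, halogen 1); for lowercase aromatic atoms, an aromatic c carries 1 H when it has two neighbours and 0 H with three, and aromatic n carries 0 H:
  atom 1: O, bond orders sum to 2 (valence 2) → 0 H
  atom 2: C, bond orders sum to 4 (valence 4) → 0 H
  atom 3: O, bond orders sum to 2 (valence 2) → 0 H
  atom 4: C, bond orders sum to 1 (valence 4) → 3 H
  atom 5: C, bond orders sum to 2 (valence 4) → 2 H
  atom 6: C, bond orders sum to 2 (valence 4) → 2 H
  atom 7: C, bond orders sum to 2 (valence 4) → 2 H
  atom 8: C, bond orders sum to 2 (valence 4) → 2 H
  atom 9: C, bond orders sum to 3 (valence 4) → 1 H
  atom 10: O, bond orders sum to 1 (valence 2) → 1 H
  atom 11: C, bond orders sum to 3 (valence 4) → 1 H
  atom 12: C, bond orders sum to 4 (valence 4) → 0 H
  atom 13: N, bond orders sum to 3 (valence 3) → 0 H
  atom 14: aromatic c, 3 neighbours → 0 H
  atom 15: aromatic c, 2 neighbours → 1 H
  atom 16: aromatic c, 2 neighbours → 1 H
  atom 17: aromatic c, 3 neighbours → 0 H
  atom 18: C, bond orders sum to 4 (valence 4) → 0 H
  atom 19: O, bond orders sum to 2 (valence 2) → 0 H
  atom 20: O, bond orders sum to 1 (valence 2) → 1 H
  atom 21: aromatic c, 3 neighbours → 0 H
  atom 22: aromatic c, 2 neighbours → 1 H
  atom 23: C, bond orders sum to 3 (valence 4) → 1 H
  atom 24: O, bond orders sum to 2 (valence 2) → 0 H
Totals → C:17, H:19, N:1, O:6.
In Hill order: C17H19NO6.

C17H19NO6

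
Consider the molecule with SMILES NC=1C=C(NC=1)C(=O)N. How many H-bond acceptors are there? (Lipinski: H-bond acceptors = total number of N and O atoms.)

4

N atoms: 3; O atoms: 1.
Lipinski HBA = 3 + 1 = 4.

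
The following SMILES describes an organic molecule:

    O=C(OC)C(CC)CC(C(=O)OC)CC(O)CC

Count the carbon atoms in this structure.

13

Count every carbon token in the SMILES (each C, including those in ring-closure positions and inside branches).
Carbon count: 13.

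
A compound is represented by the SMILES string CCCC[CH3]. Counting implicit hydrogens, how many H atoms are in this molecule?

Walk through each heavy atom and fill implicit hydrogens from standard valence (C 4, N 3, O 2, S 2, halogen 1):
  atom 1: C, bond orders sum to 1 (valence 4) → 3 H
  atom 2: C, bond orders sum to 2 (valence 4) → 2 H
  atom 3: C, bond orders sum to 2 (valence 4) → 2 H
  atom 4: C, bond orders sum to 2 (valence 4) → 2 H
  atom 5: C with explicit H count 3
Total hydrogens: 12.

12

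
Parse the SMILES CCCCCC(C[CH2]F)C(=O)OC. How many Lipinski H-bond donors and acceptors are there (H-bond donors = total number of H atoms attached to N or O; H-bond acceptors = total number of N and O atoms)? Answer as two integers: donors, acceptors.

Donors: find every N or O and count the H atoms it carries.
  atom 11 (O): bond orders sum to 2 → 0 H
  atom 12 (O): bond orders sum to 2 → 0 H
Lipinski HBD = 0.
Acceptors: N atoms = 0, O atoms = 2 → HBA = 2.

0, 2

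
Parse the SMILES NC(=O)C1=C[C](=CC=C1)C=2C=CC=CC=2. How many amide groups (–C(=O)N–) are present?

The amide motif appears at heavy-atom position 2 in the SMILES.
Amide count: 1.

1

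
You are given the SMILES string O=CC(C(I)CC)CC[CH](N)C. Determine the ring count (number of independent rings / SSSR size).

0

In SMILES, each pair of matching ring-closure digits denotes one ring-closing bond; the number of such bonds equals the number of independent rings.
Ring-closure bonds here: 0.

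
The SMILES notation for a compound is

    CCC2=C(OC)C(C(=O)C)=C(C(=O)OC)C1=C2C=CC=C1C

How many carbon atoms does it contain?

18

Count every carbon token in the SMILES (each C, including those in ring-closure positions and inside branches).
Carbon count: 18.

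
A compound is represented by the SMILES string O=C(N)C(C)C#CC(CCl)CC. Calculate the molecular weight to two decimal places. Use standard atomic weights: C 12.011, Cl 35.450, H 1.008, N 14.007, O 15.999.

187.67 g/mol

First, the molecular formula is C9H14ClNO (counting implicit H from valence).
  C: 9 × 12.011 = 108.099
  Cl: 1 × 35.450 = 35.450
  H: 14 × 1.008 = 14.112
  N: 1 × 14.007 = 14.007
  O: 1 × 15.999 = 15.999
Sum: 9×12.011 + 1×35.450 + 14×1.008 + 1×14.007 + 1×15.999 = 187.667 → 187.67 g/mol.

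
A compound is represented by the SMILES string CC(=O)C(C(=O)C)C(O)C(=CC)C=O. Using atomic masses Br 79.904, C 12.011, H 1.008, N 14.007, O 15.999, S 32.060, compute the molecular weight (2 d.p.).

First, the molecular formula is C10H14O4 (counting implicit H from valence).
  C: 10 × 12.011 = 120.110
  H: 14 × 1.008 = 14.112
  O: 4 × 15.999 = 63.996
Sum: 10×12.011 + 14×1.008 + 4×15.999 = 198.218 → 198.22 g/mol.

198.22 g/mol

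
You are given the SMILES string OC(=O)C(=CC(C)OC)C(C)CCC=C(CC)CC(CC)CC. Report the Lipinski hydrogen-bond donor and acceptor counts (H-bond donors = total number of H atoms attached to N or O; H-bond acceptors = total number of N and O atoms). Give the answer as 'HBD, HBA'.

Donors: find every N or O and count the H atoms it carries.
  atom 1 (O): bond orders sum to 1 → 1 H
  atom 3 (O): bond orders sum to 2 → 0 H
  atom 8 (O): bond orders sum to 2 → 0 H
Lipinski HBD = 1.
Acceptors: N atoms = 0, O atoms = 3 → HBA = 3.

1, 3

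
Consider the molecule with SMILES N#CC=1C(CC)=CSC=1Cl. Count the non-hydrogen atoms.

Every atom symbol written in the SMILES (organic subset) is one heavy atom; implicit H are not written.
Heavy atoms by element → C:7, Cl:1, N:1, S:1.
Total: 10.

10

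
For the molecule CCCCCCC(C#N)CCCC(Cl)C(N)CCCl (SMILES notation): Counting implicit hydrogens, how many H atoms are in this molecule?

Walk through each heavy atom and fill implicit hydrogens from standard valence (C 4, N 3, O 2, S 2, halogen 1):
  atom 1: C, bond orders sum to 1 (valence 4) → 3 H
  atom 2: C, bond orders sum to 2 (valence 4) → 2 H
  atom 3: C, bond orders sum to 2 (valence 4) → 2 H
  atom 4: C, bond orders sum to 2 (valence 4) → 2 H
  atom 5: C, bond orders sum to 2 (valence 4) → 2 H
  atom 6: C, bond orders sum to 2 (valence 4) → 2 H
  atom 7: C, bond orders sum to 3 (valence 4) → 1 H
  atom 8: C, bond orders sum to 4 (valence 4) → 0 H
  atom 9: N, bond orders sum to 3 (valence 3) → 0 H
  atom 10: C, bond orders sum to 2 (valence 4) → 2 H
  atom 11: C, bond orders sum to 2 (valence 4) → 2 H
  atom 12: C, bond orders sum to 2 (valence 4) → 2 H
  atom 13: C, bond orders sum to 3 (valence 4) → 1 H
  atom 14: Cl (halogen, monovalent) → 0 H
  atom 15: C, bond orders sum to 3 (valence 4) → 1 H
  atom 16: N, bond orders sum to 1 (valence 3) → 2 H
  atom 17: C, bond orders sum to 2 (valence 4) → 2 H
  atom 18: C, bond orders sum to 2 (valence 4) → 2 H
  atom 19: Cl (halogen, monovalent) → 0 H
Total hydrogens: 28.

28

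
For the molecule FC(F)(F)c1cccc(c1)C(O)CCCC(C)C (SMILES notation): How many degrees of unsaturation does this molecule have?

Molecular formula: C14H19F3O.
DoU = (2C + 2 + N − H − X) / 2, where X is the halogen count and O/S are ignored.
    = (2·14 + 2 + 0 − 19 − 3) / 2 = 8 / 2 = 4.

4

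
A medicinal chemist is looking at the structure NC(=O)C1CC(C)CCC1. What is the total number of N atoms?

Scan the SMILES for N atoms (remember two-letter symbols like Cl and Br are single atoms).
Nitrogen count: 1.

1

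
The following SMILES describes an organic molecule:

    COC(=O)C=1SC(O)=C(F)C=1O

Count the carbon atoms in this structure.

Count every carbon token in the SMILES (each C, including those in ring-closure positions and inside branches).
Carbon count: 6.

6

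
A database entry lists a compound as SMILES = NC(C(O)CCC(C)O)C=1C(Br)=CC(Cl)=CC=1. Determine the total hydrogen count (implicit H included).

Walk through each heavy atom and fill implicit hydrogens from standard valence (C 4, N 3, O 2, S 2, halogen 1):
  atom 1: N, bond orders sum to 1 (valence 3) → 2 H
  atom 2: C, bond orders sum to 3 (valence 4) → 1 H
  atom 3: C, bond orders sum to 3 (valence 4) → 1 H
  atom 4: O, bond orders sum to 1 (valence 2) → 1 H
  atom 5: C, bond orders sum to 2 (valence 4) → 2 H
  atom 6: C, bond orders sum to 2 (valence 4) → 2 H
  atom 7: C, bond orders sum to 3 (valence 4) → 1 H
  atom 8: C, bond orders sum to 1 (valence 4) → 3 H
  atom 9: O, bond orders sum to 1 (valence 2) → 1 H
  atom 10: C, bond orders sum to 4 (valence 4) → 0 H
  atom 11: C, bond orders sum to 4 (valence 4) → 0 H
  atom 12: Br (halogen, monovalent) → 0 H
  atom 13: C, bond orders sum to 3 (valence 4) → 1 H
  atom 14: C, bond orders sum to 4 (valence 4) → 0 H
  atom 15: Cl (halogen, monovalent) → 0 H
  atom 16: C, bond orders sum to 3 (valence 4) → 1 H
  atom 17: C, bond orders sum to 3 (valence 4) → 1 H
Total hydrogens: 17.

17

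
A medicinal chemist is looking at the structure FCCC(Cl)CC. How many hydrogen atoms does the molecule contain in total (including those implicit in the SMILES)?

Walk through each heavy atom and fill implicit hydrogens from standard valence (C 4, N 3, O 2, S 2, halogen 1):
  atom 1: F (halogen, monovalent) → 0 H
  atom 2: C, bond orders sum to 2 (valence 4) → 2 H
  atom 3: C, bond orders sum to 2 (valence 4) → 2 H
  atom 4: C, bond orders sum to 3 (valence 4) → 1 H
  atom 5: Cl (halogen, monovalent) → 0 H
  atom 6: C, bond orders sum to 2 (valence 4) → 2 H
  atom 7: C, bond orders sum to 1 (valence 4) → 3 H
Total hydrogens: 10.

10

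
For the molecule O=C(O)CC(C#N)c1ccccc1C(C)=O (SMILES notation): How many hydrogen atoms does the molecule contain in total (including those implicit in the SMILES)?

Walk through each heavy atom and fill implicit hydrogens from standard valence (C 4, N 3, O 2, S 2, halogen 1); for lowercase aromatic atoms, an aromatic c carries 1 H when it has two neighbours and 0 H with three, and aromatic n carries 0 H:
  atom 1: O, bond orders sum to 2 (valence 2) → 0 H
  atom 2: C, bond orders sum to 4 (valence 4) → 0 H
  atom 3: O, bond orders sum to 1 (valence 2) → 1 H
  atom 4: C, bond orders sum to 2 (valence 4) → 2 H
  atom 5: C, bond orders sum to 3 (valence 4) → 1 H
  atom 6: C, bond orders sum to 4 (valence 4) → 0 H
  atom 7: N, bond orders sum to 3 (valence 3) → 0 H
  atom 8: aromatic c, 3 neighbours → 0 H
  atom 9: aromatic c, 2 neighbours → 1 H
  atom 10: aromatic c, 2 neighbours → 1 H
  atom 11: aromatic c, 2 neighbours → 1 H
  atom 12: aromatic c, 2 neighbours → 1 H
  atom 13: aromatic c, 3 neighbours → 0 H
  atom 14: C, bond orders sum to 4 (valence 4) → 0 H
  atom 15: C, bond orders sum to 1 (valence 4) → 3 H
  atom 16: O, bond orders sum to 2 (valence 2) → 0 H
Total hydrogens: 11.

11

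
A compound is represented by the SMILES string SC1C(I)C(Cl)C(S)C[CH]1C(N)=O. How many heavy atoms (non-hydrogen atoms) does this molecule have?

13

Every atom symbol written in the SMILES (organic subset) is one heavy atom; implicit H are not written.
Heavy atoms by element → C:7, Cl:1, I:1, N:1, O:1, S:2.
Total: 13.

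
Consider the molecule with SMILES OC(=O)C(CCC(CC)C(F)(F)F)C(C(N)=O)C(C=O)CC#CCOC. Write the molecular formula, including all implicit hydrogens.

Walk through each heavy atom and fill implicit hydrogens from standard valence (C 4, N 3, O 2, S 2, halogen 1):
  atom 1: O, bond orders sum to 1 (valence 2) → 1 H
  atom 2: C, bond orders sum to 4 (valence 4) → 0 H
  atom 3: O, bond orders sum to 2 (valence 2) → 0 H
  atom 4: C, bond orders sum to 3 (valence 4) → 1 H
  atom 5: C, bond orders sum to 2 (valence 4) → 2 H
  atom 6: C, bond orders sum to 2 (valence 4) → 2 H
  atom 7: C, bond orders sum to 3 (valence 4) → 1 H
  atom 8: C, bond orders sum to 2 (valence 4) → 2 H
  atom 9: C, bond orders sum to 1 (valence 4) → 3 H
  atom 10: C, bond orders sum to 4 (valence 4) → 0 H
  atom 11: F (halogen, monovalent) → 0 H
  atom 12: F (halogen, monovalent) → 0 H
  atom 13: F (halogen, monovalent) → 0 H
  atom 14: C, bond orders sum to 3 (valence 4) → 1 H
  atom 15: C, bond orders sum to 4 (valence 4) → 0 H
  atom 16: N, bond orders sum to 1 (valence 3) → 2 H
  atom 17: O, bond orders sum to 2 (valence 2) → 0 H
  atom 18: C, bond orders sum to 3 (valence 4) → 1 H
  atom 19: C, bond orders sum to 3 (valence 4) → 1 H
  atom 20: O, bond orders sum to 2 (valence 2) → 0 H
  atom 21: C, bond orders sum to 2 (valence 4) → 2 H
  atom 22: C, bond orders sum to 4 (valence 4) → 0 H
  atom 23: C, bond orders sum to 4 (valence 4) → 0 H
  atom 24: C, bond orders sum to 2 (valence 4) → 2 H
  atom 25: O, bond orders sum to 2 (valence 2) → 0 H
  atom 26: C, bond orders sum to 1 (valence 4) → 3 H
Totals → C:17, H:24, F:3, N:1, O:5.

C17H24F3NO5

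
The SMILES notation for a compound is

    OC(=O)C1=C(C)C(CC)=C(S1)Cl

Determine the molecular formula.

C8H9ClO2S

Walk through each heavy atom and fill implicit hydrogens from standard valence (C 4, N 3, O 2, S 2, halogen 1):
  atom 1: O, bond orders sum to 1 (valence 2) → 1 H
  atom 2: C, bond orders sum to 4 (valence 4) → 0 H
  atom 3: O, bond orders sum to 2 (valence 2) → 0 H
  atom 4: C, bond orders sum to 4 (valence 4) → 0 H
  atom 5: C, bond orders sum to 4 (valence 4) → 0 H
  atom 6: C, bond orders sum to 1 (valence 4) → 3 H
  atom 7: C, bond orders sum to 4 (valence 4) → 0 H
  atom 8: C, bond orders sum to 2 (valence 4) → 2 H
  atom 9: C, bond orders sum to 1 (valence 4) → 3 H
  atom 10: C, bond orders sum to 4 (valence 4) → 0 H
  atom 11: S, bond orders sum to 2 (valence 2) → 0 H
  atom 12: Cl (halogen, monovalent) → 0 H
Totals → C:8, H:9, Cl:1, O:2, S:1.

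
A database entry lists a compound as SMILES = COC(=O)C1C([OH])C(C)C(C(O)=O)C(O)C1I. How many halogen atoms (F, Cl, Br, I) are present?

1

Halogen atoms appear at heavy-atom position 17 (1×I).
Other groups present: 1 carboxylic acid, 1 ester, 2 hydroxyl.
Halogen count: 1.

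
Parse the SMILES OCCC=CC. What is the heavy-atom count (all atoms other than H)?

6

Every atom symbol written in the SMILES (organic subset) is one heavy atom; implicit H are not written.
Heavy atoms by element → C:5, O:1.
Total: 6.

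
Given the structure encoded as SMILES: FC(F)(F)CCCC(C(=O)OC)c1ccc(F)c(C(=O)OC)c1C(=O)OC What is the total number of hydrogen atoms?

Walk through each heavy atom and fill implicit hydrogens from standard valence (C 4, N 3, O 2, S 2, halogen 1); for lowercase aromatic atoms, an aromatic c carries 1 H when it has two neighbours and 0 H with three, and aromatic n carries 0 H:
  atom 1: F (halogen, monovalent) → 0 H
  atom 2: C, bond orders sum to 4 (valence 4) → 0 H
  atom 3: F (halogen, monovalent) → 0 H
  atom 4: F (halogen, monovalent) → 0 H
  atom 5: C, bond orders sum to 2 (valence 4) → 2 H
  atom 6: C, bond orders sum to 2 (valence 4) → 2 H
  atom 7: C, bond orders sum to 2 (valence 4) → 2 H
  atom 8: C, bond orders sum to 3 (valence 4) → 1 H
  atom 9: C, bond orders sum to 4 (valence 4) → 0 H
  atom 10: O, bond orders sum to 2 (valence 2) → 0 H
  atom 11: O, bond orders sum to 2 (valence 2) → 0 H
  atom 12: C, bond orders sum to 1 (valence 4) → 3 H
  atom 13: aromatic c, 3 neighbours → 0 H
  atom 14: aromatic c, 2 neighbours → 1 H
  atom 15: aromatic c, 2 neighbours → 1 H
  atom 16: aromatic c, 3 neighbours → 0 H
  atom 17: F (halogen, monovalent) → 0 H
  atom 18: aromatic c, 3 neighbours → 0 H
  atom 19: C, bond orders sum to 4 (valence 4) → 0 H
  atom 20: O, bond orders sum to 2 (valence 2) → 0 H
  atom 21: O, bond orders sum to 2 (valence 2) → 0 H
  atom 22: C, bond orders sum to 1 (valence 4) → 3 H
  atom 23: aromatic c, 3 neighbours → 0 H
  atom 24: C, bond orders sum to 4 (valence 4) → 0 H
  atom 25: O, bond orders sum to 2 (valence 2) → 0 H
  atom 26: O, bond orders sum to 2 (valence 2) → 0 H
  atom 27: C, bond orders sum to 1 (valence 4) → 3 H
Total hydrogens: 18.

18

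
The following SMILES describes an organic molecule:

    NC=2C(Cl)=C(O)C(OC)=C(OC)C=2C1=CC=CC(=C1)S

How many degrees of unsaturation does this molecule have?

Degree of unsaturation = (number of rings) + (number of π bonds).
Ring closures in the SMILES: 2.
π bonds: 6 double bonds (each 1 DoU) → 6 DoU from unsaturation.
Total DoU = 2 + 6 = 8.

8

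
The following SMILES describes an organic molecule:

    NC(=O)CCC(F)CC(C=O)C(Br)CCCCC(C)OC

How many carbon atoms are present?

15

Count every carbon token in the SMILES (each C, including those in ring-closure positions and inside branches).
Carbon count: 15.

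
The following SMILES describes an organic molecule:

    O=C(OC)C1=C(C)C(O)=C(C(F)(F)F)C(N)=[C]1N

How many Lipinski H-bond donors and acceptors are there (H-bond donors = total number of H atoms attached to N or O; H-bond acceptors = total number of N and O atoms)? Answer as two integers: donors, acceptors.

5, 5

Donors: find every N or O and count the H atoms it carries.
  atom 1 (O): bond orders sum to 2 → 0 H
  atom 3 (O): bond orders sum to 2 → 0 H
  atom 9 (O): bond orders sum to 1 → 1 H
  atom 16 (N): bond orders sum to 1 → 2 H
  atom 18 (N): bond orders sum to 1 → 2 H
Lipinski HBD = 5.
Acceptors: N atoms = 2, O atoms = 3 → HBA = 5.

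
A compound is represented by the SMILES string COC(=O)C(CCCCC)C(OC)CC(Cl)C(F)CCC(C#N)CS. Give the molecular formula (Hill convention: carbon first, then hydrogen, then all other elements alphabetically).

Walk through each heavy atom and fill implicit hydrogens from standard valence (C 4, N 3, O 2, S 2, halogen 1):
  atom 1: C, bond orders sum to 1 (valence 4) → 3 H
  atom 2: O, bond orders sum to 2 (valence 2) → 0 H
  atom 3: C, bond orders sum to 4 (valence 4) → 0 H
  atom 4: O, bond orders sum to 2 (valence 2) → 0 H
  atom 5: C, bond orders sum to 3 (valence 4) → 1 H
  atom 6: C, bond orders sum to 2 (valence 4) → 2 H
  atom 7: C, bond orders sum to 2 (valence 4) → 2 H
  atom 8: C, bond orders sum to 2 (valence 4) → 2 H
  atom 9: C, bond orders sum to 2 (valence 4) → 2 H
  atom 10: C, bond orders sum to 1 (valence 4) → 3 H
  atom 11: C, bond orders sum to 3 (valence 4) → 1 H
  atom 12: O, bond orders sum to 2 (valence 2) → 0 H
  atom 13: C, bond orders sum to 1 (valence 4) → 3 H
  atom 14: C, bond orders sum to 2 (valence 4) → 2 H
  atom 15: C, bond orders sum to 3 (valence 4) → 1 H
  atom 16: Cl (halogen, monovalent) → 0 H
  atom 17: C, bond orders sum to 3 (valence 4) → 1 H
  atom 18: F (halogen, monovalent) → 0 H
  atom 19: C, bond orders sum to 2 (valence 4) → 2 H
  atom 20: C, bond orders sum to 2 (valence 4) → 2 H
  atom 21: C, bond orders sum to 3 (valence 4) → 1 H
  atom 22: C, bond orders sum to 4 (valence 4) → 0 H
  atom 23: N, bond orders sum to 3 (valence 3) → 0 H
  atom 24: C, bond orders sum to 2 (valence 4) → 2 H
  atom 25: S, bond orders sum to 1 (valence 2) → 1 H
Totals → C:18, H:31, Cl:1, F:1, N:1, O:3, S:1.
In Hill order: C18H31ClFNO3S.

C18H31ClFNO3S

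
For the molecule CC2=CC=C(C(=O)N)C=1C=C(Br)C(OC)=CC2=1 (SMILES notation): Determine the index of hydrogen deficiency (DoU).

Molecular formula: C13H12BrNO2.
DoU = (2C + 2 + N − H − X) / 2, where X is the halogen count and O/S are ignored.
    = (2·13 + 2 + 1 − 12 − 1) / 2 = 16 / 2 = 8.

8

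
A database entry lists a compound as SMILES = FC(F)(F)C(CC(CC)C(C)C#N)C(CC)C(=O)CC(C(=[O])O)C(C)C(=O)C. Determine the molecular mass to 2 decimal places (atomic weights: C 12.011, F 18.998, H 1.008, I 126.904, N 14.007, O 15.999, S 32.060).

405.46 g/mol

First, the molecular formula is C20H30F3NO4 (counting implicit H from valence).
  C: 20 × 12.011 = 240.220
  F: 3 × 18.998 = 56.994
  H: 30 × 1.008 = 30.240
  N: 1 × 14.007 = 14.007
  O: 4 × 15.999 = 63.996
Sum: 20×12.011 + 3×18.998 + 30×1.008 + 1×14.007 + 4×15.999 = 405.457 → 405.46 g/mol.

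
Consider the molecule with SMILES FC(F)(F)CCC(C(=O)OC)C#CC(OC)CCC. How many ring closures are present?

In SMILES, each pair of matching ring-closure digits denotes one ring-closing bond; the number of such bonds equals the number of independent rings.
Ring-closure bonds here: 0.

0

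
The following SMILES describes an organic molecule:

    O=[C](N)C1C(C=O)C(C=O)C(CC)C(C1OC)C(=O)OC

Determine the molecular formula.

C14H21NO6

Walk through each heavy atom and fill implicit hydrogens from standard valence (C 4, N 3, O 2, S 2, halogen 1):
  atom 1: O, bond orders sum to 2 (valence 2) → 0 H
  atom 2: C with explicit H count 0
  atom 3: N, bond orders sum to 1 (valence 3) → 2 H
  atom 4: C, bond orders sum to 3 (valence 4) → 1 H
  atom 5: C, bond orders sum to 3 (valence 4) → 1 H
  atom 6: C, bond orders sum to 3 (valence 4) → 1 H
  atom 7: O, bond orders sum to 2 (valence 2) → 0 H
  atom 8: C, bond orders sum to 3 (valence 4) → 1 H
  atom 9: C, bond orders sum to 3 (valence 4) → 1 H
  atom 10: O, bond orders sum to 2 (valence 2) → 0 H
  atom 11: C, bond orders sum to 3 (valence 4) → 1 H
  atom 12: C, bond orders sum to 2 (valence 4) → 2 H
  atom 13: C, bond orders sum to 1 (valence 4) → 3 H
  atom 14: C, bond orders sum to 3 (valence 4) → 1 H
  atom 15: C, bond orders sum to 3 (valence 4) → 1 H
  atom 16: O, bond orders sum to 2 (valence 2) → 0 H
  atom 17: C, bond orders sum to 1 (valence 4) → 3 H
  atom 18: C, bond orders sum to 4 (valence 4) → 0 H
  atom 19: O, bond orders sum to 2 (valence 2) → 0 H
  atom 20: O, bond orders sum to 2 (valence 2) → 0 H
  atom 21: C, bond orders sum to 1 (valence 4) → 3 H
Totals → C:14, H:21, N:1, O:6.
In Hill order: C14H21NO6.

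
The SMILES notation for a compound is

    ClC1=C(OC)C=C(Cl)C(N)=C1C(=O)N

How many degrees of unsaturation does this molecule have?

Molecular formula: C8H8Cl2N2O2.
DoU = (2C + 2 + N − H − X) / 2, where X is the halogen count and O/S are ignored.
    = (2·8 + 2 + 2 − 8 − 2) / 2 = 10 / 2 = 5.

5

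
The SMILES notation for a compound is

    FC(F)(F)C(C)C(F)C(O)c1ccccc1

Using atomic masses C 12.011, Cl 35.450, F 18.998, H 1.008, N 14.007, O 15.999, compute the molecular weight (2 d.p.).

236.21 g/mol

First, the molecular formula is C11H12F4O (counting implicit H from valence).
  C: 11 × 12.011 = 132.121
  F: 4 × 18.998 = 75.992
  H: 12 × 1.008 = 12.096
  O: 1 × 15.999 = 15.999
Sum: 11×12.011 + 4×18.998 + 12×1.008 + 1×15.999 = 236.208 → 236.21 g/mol.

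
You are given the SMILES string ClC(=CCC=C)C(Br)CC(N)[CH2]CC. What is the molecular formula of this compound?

C11H19BrClN

Walk through each heavy atom and fill implicit hydrogens from standard valence (C 4, N 3, O 2, S 2, halogen 1):
  atom 1: Cl (halogen, monovalent) → 0 H
  atom 2: C, bond orders sum to 4 (valence 4) → 0 H
  atom 3: C, bond orders sum to 3 (valence 4) → 1 H
  atom 4: C, bond orders sum to 2 (valence 4) → 2 H
  atom 5: C, bond orders sum to 3 (valence 4) → 1 H
  atom 6: C, bond orders sum to 2 (valence 4) → 2 H
  atom 7: C, bond orders sum to 3 (valence 4) → 1 H
  atom 8: Br (halogen, monovalent) → 0 H
  atom 9: C, bond orders sum to 2 (valence 4) → 2 H
  atom 10: C, bond orders sum to 3 (valence 4) → 1 H
  atom 11: N, bond orders sum to 1 (valence 3) → 2 H
  atom 12: C with explicit H count 2
  atom 13: C, bond orders sum to 2 (valence 4) → 2 H
  atom 14: C, bond orders sum to 1 (valence 4) → 3 H
Totals → C:11, H:19, Br:1, Cl:1, N:1.
In Hill order: C11H19BrClN.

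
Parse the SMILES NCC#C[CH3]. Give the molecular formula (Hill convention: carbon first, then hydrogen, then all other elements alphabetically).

Walk through each heavy atom and fill implicit hydrogens from standard valence (C 4, N 3, O 2, S 2, halogen 1):
  atom 1: N, bond orders sum to 1 (valence 3) → 2 H
  atom 2: C, bond orders sum to 2 (valence 4) → 2 H
  atom 3: C, bond orders sum to 4 (valence 4) → 0 H
  atom 4: C, bond orders sum to 4 (valence 4) → 0 H
  atom 5: C with explicit H count 3
Totals → C:4, H:7, N:1.

C4H7N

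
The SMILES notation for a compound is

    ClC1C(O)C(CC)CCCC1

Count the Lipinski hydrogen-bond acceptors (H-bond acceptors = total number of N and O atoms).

1

N atoms: 0; O atoms: 1.
Lipinski HBA = 0 + 1 = 1.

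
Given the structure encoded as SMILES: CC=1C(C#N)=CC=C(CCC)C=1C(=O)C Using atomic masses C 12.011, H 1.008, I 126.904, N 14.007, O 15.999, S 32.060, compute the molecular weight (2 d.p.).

201.27 g/mol

First, the molecular formula is C13H15NO (counting implicit H from valence).
  C: 13 × 12.011 = 156.143
  H: 15 × 1.008 = 15.120
  N: 1 × 14.007 = 14.007
  O: 1 × 15.999 = 15.999
Sum: 13×12.011 + 15×1.008 + 1×14.007 + 1×15.999 = 201.269 → 201.27 g/mol.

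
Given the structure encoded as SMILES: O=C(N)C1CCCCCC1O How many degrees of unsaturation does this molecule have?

Degree of unsaturation = (number of rings) + (number of π bonds).
Ring closures in the SMILES: 1.
π bonds: 1 double bond (each 1 DoU) → 1 DoU from unsaturation.
Total DoU = 1 + 1 = 2.

2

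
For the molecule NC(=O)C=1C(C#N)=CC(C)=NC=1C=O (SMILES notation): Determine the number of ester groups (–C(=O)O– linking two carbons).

Scan the SMILES for the ester motif — none present.
Groups that are present: 1 aldehyde, 1 amide, 1 nitrile.

0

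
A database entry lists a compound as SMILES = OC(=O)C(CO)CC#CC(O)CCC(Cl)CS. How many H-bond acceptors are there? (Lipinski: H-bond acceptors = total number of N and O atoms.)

N atoms: 0; O atoms: 4.
Lipinski HBA = 0 + 4 = 4.

4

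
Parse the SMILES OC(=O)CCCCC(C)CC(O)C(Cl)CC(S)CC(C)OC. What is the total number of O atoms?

Scan the SMILES for O atoms (remember two-letter symbols like Cl and Br are single atoms).
Oxygen count: 4.

4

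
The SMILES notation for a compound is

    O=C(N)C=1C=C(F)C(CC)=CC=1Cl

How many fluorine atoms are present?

1

Scan the SMILES for F atoms (remember two-letter symbols like Cl and Br are single atoms).
Fluorine count: 1.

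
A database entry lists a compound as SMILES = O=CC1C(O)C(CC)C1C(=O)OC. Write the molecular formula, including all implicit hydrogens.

Walk through each heavy atom and fill implicit hydrogens from standard valence (C 4, N 3, O 2, S 2, halogen 1):
  atom 1: O, bond orders sum to 2 (valence 2) → 0 H
  atom 2: C, bond orders sum to 3 (valence 4) → 1 H
  atom 3: C, bond orders sum to 3 (valence 4) → 1 H
  atom 4: C, bond orders sum to 3 (valence 4) → 1 H
  atom 5: O, bond orders sum to 1 (valence 2) → 1 H
  atom 6: C, bond orders sum to 3 (valence 4) → 1 H
  atom 7: C, bond orders sum to 2 (valence 4) → 2 H
  atom 8: C, bond orders sum to 1 (valence 4) → 3 H
  atom 9: C, bond orders sum to 3 (valence 4) → 1 H
  atom 10: C, bond orders sum to 4 (valence 4) → 0 H
  atom 11: O, bond orders sum to 2 (valence 2) → 0 H
  atom 12: O, bond orders sum to 2 (valence 2) → 0 H
  atom 13: C, bond orders sum to 1 (valence 4) → 3 H
Totals → C:9, H:14, O:4.

C9H14O4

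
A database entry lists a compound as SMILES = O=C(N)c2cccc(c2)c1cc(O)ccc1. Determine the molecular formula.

Walk through each heavy atom and fill implicit hydrogens from standard valence (C 4, N 3, O 2, S 2, halogen 1); for lowercase aromatic atoms, an aromatic c carries 1 H when it has two neighbours and 0 H with three, and aromatic n carries 0 H:
  atom 1: O, bond orders sum to 2 (valence 2) → 0 H
  atom 2: C, bond orders sum to 4 (valence 4) → 0 H
  atom 3: N, bond orders sum to 1 (valence 3) → 2 H
  atom 4: aromatic c, 3 neighbours → 0 H
  atom 5: aromatic c, 2 neighbours → 1 H
  atom 6: aromatic c, 2 neighbours → 1 H
  atom 7: aromatic c, 2 neighbours → 1 H
  atom 8: aromatic c, 3 neighbours → 0 H
  atom 9: aromatic c, 2 neighbours → 1 H
  atom 10: aromatic c, 3 neighbours → 0 H
  atom 11: aromatic c, 2 neighbours → 1 H
  atom 12: aromatic c, 3 neighbours → 0 H
  atom 13: O, bond orders sum to 1 (valence 2) → 1 H
  atom 14: aromatic c, 2 neighbours → 1 H
  atom 15: aromatic c, 2 neighbours → 1 H
  atom 16: aromatic c, 2 neighbours → 1 H
Totals → C:13, H:11, N:1, O:2.
In Hill order: C13H11NO2.

C13H11NO2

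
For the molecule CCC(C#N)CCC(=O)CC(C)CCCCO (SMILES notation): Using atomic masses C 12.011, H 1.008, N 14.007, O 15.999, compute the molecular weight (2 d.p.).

First, the molecular formula is C14H25NO2 (counting implicit H from valence).
  C: 14 × 12.011 = 168.154
  H: 25 × 1.008 = 25.200
  N: 1 × 14.007 = 14.007
  O: 2 × 15.999 = 31.998
Sum: 14×12.011 + 25×1.008 + 1×14.007 + 2×15.999 = 239.359 → 239.36 g/mol.

239.36 g/mol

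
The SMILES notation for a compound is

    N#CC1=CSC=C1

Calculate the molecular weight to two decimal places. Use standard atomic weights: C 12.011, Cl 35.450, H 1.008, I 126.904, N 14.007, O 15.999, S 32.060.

109.15 g/mol

First, the molecular formula is C5H3NS (counting implicit H from valence).
  C: 5 × 12.011 = 60.055
  H: 3 × 1.008 = 3.024
  N: 1 × 14.007 = 14.007
  S: 1 × 32.060 = 32.060
Sum: 5×12.011 + 3×1.008 + 1×14.007 + 1×32.060 = 109.146 → 109.15 g/mol.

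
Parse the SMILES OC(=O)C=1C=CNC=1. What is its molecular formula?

Walk through each heavy atom and fill implicit hydrogens from standard valence (C 4, N 3, O 2, S 2, halogen 1):
  atom 1: O, bond orders sum to 1 (valence 2) → 1 H
  atom 2: C, bond orders sum to 4 (valence 4) → 0 H
  atom 3: O, bond orders sum to 2 (valence 2) → 0 H
  atom 4: C, bond orders sum to 4 (valence 4) → 0 H
  atom 5: C, bond orders sum to 3 (valence 4) → 1 H
  atom 6: C, bond orders sum to 3 (valence 4) → 1 H
  atom 7: N, bond orders sum to 2 (valence 3) → 1 H
  atom 8: C, bond orders sum to 3 (valence 4) → 1 H
Totals → C:5, H:5, N:1, O:2.

C5H5NO2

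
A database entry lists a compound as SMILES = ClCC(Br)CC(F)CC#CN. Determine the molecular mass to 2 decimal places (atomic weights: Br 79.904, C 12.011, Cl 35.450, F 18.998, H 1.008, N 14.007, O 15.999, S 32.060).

242.52 g/mol

First, the molecular formula is C7H10BrClFN (counting implicit H from valence).
  Br: 1 × 79.904 = 79.904
  C: 7 × 12.011 = 84.077
  Cl: 1 × 35.450 = 35.450
  F: 1 × 18.998 = 18.998
  H: 10 × 1.008 = 10.080
  N: 1 × 14.007 = 14.007
Sum: 1×79.904 + 7×12.011 + 1×35.450 + 1×18.998 + 10×1.008 + 1×14.007 = 242.516 → 242.52 g/mol.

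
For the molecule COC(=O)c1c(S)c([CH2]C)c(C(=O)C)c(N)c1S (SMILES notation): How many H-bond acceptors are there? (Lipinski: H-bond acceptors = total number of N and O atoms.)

4

N atoms: 1; O atoms: 3.
Lipinski HBA = 1 + 3 = 4.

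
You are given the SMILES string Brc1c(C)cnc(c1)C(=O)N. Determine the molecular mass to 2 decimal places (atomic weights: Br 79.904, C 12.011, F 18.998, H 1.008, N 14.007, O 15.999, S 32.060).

First, the molecular formula is C7H7BrN2O (counting implicit H from valence).
  Br: 1 × 79.904 = 79.904
  C: 7 × 12.011 = 84.077
  H: 7 × 1.008 = 7.056
  N: 2 × 14.007 = 28.014
  O: 1 × 15.999 = 15.999
Sum: 1×79.904 + 7×12.011 + 7×1.008 + 2×14.007 + 1×15.999 = 215.050 → 215.05 g/mol.

215.05 g/mol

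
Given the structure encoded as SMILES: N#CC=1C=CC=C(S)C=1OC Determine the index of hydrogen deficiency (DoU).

Molecular formula: C8H7NOS.
DoU = (2C + 2 + N − H − X) / 2, where X is the halogen count and O/S are ignored.
    = (2·8 + 2 + 1 − 7 − 0) / 2 = 12 / 2 = 6.

6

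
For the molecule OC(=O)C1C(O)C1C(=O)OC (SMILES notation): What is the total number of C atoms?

6

Count every carbon token in the SMILES (each C, including those in ring-closure positions and inside branches).
Carbon count: 6.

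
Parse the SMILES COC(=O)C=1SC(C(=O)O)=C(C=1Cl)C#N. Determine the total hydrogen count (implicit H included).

4

Walk through each heavy atom and fill implicit hydrogens from standard valence (C 4, N 3, O 2, S 2, halogen 1):
  atom 1: C, bond orders sum to 1 (valence 4) → 3 H
  atom 2: O, bond orders sum to 2 (valence 2) → 0 H
  atom 3: C, bond orders sum to 4 (valence 4) → 0 H
  atom 4: O, bond orders sum to 2 (valence 2) → 0 H
  atom 5: C, bond orders sum to 4 (valence 4) → 0 H
  atom 6: S, bond orders sum to 2 (valence 2) → 0 H
  atom 7: C, bond orders sum to 4 (valence 4) → 0 H
  atom 8: C, bond orders sum to 4 (valence 4) → 0 H
  atom 9: O, bond orders sum to 2 (valence 2) → 0 H
  atom 10: O, bond orders sum to 1 (valence 2) → 1 H
  atom 11: C, bond orders sum to 4 (valence 4) → 0 H
  atom 12: C, bond orders sum to 4 (valence 4) → 0 H
  atom 13: Cl (halogen, monovalent) → 0 H
  atom 14: C, bond orders sum to 4 (valence 4) → 0 H
  atom 15: N, bond orders sum to 3 (valence 3) → 0 H
Total hydrogens: 4.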